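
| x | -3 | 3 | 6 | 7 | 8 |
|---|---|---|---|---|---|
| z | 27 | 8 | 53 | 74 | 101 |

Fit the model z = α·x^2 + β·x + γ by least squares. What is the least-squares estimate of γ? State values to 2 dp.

γ = -0.06

Sums needed: Σx^2·x^2 = 7955, Σx^2·x = 1071, Σx^2 = 167, Σx·x = 167, Σx = 21, Σ1 = 5.
Moment sums: Σx^2·z = 12313, Σx·z = 1587, Σz = 263.
Inverting the 3×3 Gram matrix, [α, β, γ]ᵀ = [124718/63399, -9374/3019, -4007/63399]ᵀ.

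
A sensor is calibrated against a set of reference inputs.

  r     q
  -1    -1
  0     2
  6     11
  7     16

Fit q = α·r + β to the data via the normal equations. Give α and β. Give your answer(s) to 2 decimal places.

α = 1.90, β = 1.30

The normal system MᵀM·[α, β]ᵀ = Mᵀq is [[86, 12]; [12, 4]]·[α, β]ᵀ = [179, 28]ᵀ.
det = 86·4 − 12² = 200.
α = (179·4 − 12·28)/200 = 19/10; β = (86·28 − 12·179)/200 = 13/10.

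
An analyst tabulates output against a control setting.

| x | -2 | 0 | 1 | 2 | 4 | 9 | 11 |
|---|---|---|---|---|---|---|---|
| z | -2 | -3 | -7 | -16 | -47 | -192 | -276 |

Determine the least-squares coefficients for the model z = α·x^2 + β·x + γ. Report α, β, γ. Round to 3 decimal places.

α = -1.944, β = -3.580, γ = -1.751

From the data, Σx^2·x^2 = 21491, Σx^2·x = 2125, Σx^2 = 227, Σx·x = 227, Σx = 25, Σ1 = 7.
For Aᵀz: Σx^2·z = -49779, Σx·z = -4987, Σz = -543.
Normal equations: [[21491, 2125, 227]; [2125, 227, 25]; [227, 25, 7]]·[α, β, γ]ᵀ = [-49779, -4987, -543]ᵀ.
Row-reducing yields α = -185824/95601, β = -684587/191202, γ = -111615/63734.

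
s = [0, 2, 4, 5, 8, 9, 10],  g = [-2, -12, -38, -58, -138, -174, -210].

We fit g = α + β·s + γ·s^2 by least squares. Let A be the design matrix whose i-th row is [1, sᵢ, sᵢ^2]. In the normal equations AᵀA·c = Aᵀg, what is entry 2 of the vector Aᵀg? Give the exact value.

-5236

Entry 2 ↔ basis s, so (Aᵀg)_{2} = Σᵢ (s)·gᵢ = (0)·(-2) + (2)·(-12) + (4)·(-38) + (5)·(-58) + (8)·(-138) + (9)·(-174) + (10)·(-210) = -5236.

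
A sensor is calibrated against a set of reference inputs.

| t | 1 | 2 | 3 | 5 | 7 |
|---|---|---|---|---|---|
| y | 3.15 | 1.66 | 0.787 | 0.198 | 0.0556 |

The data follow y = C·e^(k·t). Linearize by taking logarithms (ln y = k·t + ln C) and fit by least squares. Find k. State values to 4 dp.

Linearized form: ln y = k·t + ln C. From the 5 transformed points,
Σt = 18.0000, Σ(t)² = 88.0000, Σln y = -3.0944, Σt·ln y = -26.8820.
Equations: 88.0000·k + 18.0000·ln C = -26.8820;  18.0000·k + 5·ln C = -3.0944.
Solving (det = 116.0000): k = -0.67855, ln C = 1.82389.

k = -0.6785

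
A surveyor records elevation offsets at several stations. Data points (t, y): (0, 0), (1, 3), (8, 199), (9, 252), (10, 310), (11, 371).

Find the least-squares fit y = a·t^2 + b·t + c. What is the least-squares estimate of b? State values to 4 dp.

From the data, Σt^2·t^2 = 35299, Σt^2·t = 3573, Σt^2 = 367, Σt·t = 367, Σt = 39, Σ1 = 6.
For Aᵀy: Σt^2·y = 109042, Σt·y = 11044, Σy = 1135.
Inverting the 3×3 Gram matrix, [a, b, c]ᵀ = [213983/72620, 21421/14524, -23763/36310]ᵀ.

b = 1.4749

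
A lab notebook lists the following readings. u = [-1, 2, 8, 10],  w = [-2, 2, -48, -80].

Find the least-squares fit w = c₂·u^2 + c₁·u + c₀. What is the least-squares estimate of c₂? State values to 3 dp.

c₂ = -1.034

From the data, Σu^2·u^2 = 14113, Σu^2·u = 1519, Σu^2 = 169, Σu·u = 169, Σu = 19, Σ1 = 4.
For Aᵀw: Σu^2·w = -11066, Σu·w = -1178, Σw = -128.
Row-reducing yields c₂ = -829/802, c₁ = 1735/802, c₀ = 560/401.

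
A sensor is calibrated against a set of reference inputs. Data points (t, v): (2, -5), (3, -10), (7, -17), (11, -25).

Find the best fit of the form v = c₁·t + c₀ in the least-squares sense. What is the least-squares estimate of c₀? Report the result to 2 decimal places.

AᵀA·[c₁, c₀]ᵀ = Aᵀv reads: 183·c₁ + 23·c₀ = -434;  23·c₁ + 4·c₀ = -57.
Eliminating c₀: 4·(row 1) − 23·(row 2) gives 203·c₁ = 4·(-434) − 23·(-57) = -425, so c₁ = -425/203.
Then c₀ = ((-57) − 23·(-425/203))/4 = -449/203.

c₀ = -2.21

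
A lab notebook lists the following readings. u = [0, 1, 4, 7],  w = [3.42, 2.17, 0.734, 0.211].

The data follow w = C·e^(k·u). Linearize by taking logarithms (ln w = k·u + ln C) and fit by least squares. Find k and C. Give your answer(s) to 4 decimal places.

With ln wᵢ as the transformed response and uᵢ as the regressor:
Σu = 12.0000, Σ(u)² = 66.0000, Σln w = 0.1392, Σu·ln w = -11.3535.
Equations: 66.0000·k + 12.0000·ln C = -11.3535;  12.0000·k + 4·ln C = 0.1392.
Δ = 66.0000·4 − (12.0000)² = 120.0000; k = (-11.3535·4 − 12.0000·0.1392)/120.0000 = -0.39237, ln C = (66.0000·0.1392 − 12.0000·-11.3535)/120.0000 = 1.21193, so C = exp(1.21193) = 3.35995.

k = -0.3924, C = 3.3600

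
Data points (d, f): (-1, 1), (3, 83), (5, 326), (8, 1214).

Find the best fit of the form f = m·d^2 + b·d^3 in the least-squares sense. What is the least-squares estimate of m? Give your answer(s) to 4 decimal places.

Setting ∂/∂m … = 0 gives: 4803·m + 36135·b = 86594;  36135·m + 278499·b = 664558.
Determinant 4803·278499 − 36135² = 31892472.
m = (86594·278499 − 36135·664558)/31892472 = 8544923/2657706; b = (4803·664558 − 36135·86594)/31892472 = 5233157/2657706.

m = 3.2151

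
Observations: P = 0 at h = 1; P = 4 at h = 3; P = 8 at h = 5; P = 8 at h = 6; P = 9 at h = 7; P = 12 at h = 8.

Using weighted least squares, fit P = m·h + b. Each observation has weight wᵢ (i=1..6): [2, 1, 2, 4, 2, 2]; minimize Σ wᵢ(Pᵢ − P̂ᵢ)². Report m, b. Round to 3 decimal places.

With design matrix A, AᵀWA = [[431, 69]; [69, 13]] and AᵀWP = [602, 94]ᵀ.
det = 431·13 − 69² = 842.
m = (602·13 − 69·94)/842 = 670/421; b = (431·94 − 69·602)/842 = -512/421.

m = 1.591, b = -1.216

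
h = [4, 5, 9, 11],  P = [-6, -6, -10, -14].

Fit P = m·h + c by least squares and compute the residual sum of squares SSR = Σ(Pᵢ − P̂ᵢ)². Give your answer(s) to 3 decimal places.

SSR = 2.198

The normal system AᵀA·[m, c]ᵀ = AᵀP is [[243, 29]; [29, 4]]·[m, c]ᵀ = [-298, -36]ᵀ.
Δ = 243·4 − 29² = 131.
m = ((-298)·4 − 29·(-36))/131 = -148/131; c = (243·(-36) − 29·(-298))/131 = -106/131.
Residuals: -88/131, 60/131, 128/131, -100/131; SSR = 288/131.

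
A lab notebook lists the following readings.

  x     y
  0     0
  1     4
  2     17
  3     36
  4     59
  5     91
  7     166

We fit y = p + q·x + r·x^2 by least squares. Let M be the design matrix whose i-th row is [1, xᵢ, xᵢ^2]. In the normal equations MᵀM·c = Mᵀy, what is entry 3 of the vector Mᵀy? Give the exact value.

11749

Entry 3 ↔ basis x^2, so (Mᵀy)_{3} = Σᵢ (x^2)·yᵢ = (0)·(0) + (1)·(4) + (4)·(17) + (9)·(36) + (16)·(59) + (25)·(91) + (49)·(166) = 11749.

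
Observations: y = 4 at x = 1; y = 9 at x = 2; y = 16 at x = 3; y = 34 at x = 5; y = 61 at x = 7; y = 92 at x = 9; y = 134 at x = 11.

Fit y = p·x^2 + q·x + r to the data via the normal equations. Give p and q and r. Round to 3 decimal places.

p = 0.902, q = 2.110, r = 1.192

The normal system AᵀA·[p, q, r]ᵀ = Aᵀy is [[24326, 2564, 290]; [2564, 290, 38]; [290, 38, 7]]·[p, q, r]ᵀ = [27689, 2969, 350]ᵀ.
Row-reducing yields p = 53787/59654, q = 125861/59654, r = 35568/29827.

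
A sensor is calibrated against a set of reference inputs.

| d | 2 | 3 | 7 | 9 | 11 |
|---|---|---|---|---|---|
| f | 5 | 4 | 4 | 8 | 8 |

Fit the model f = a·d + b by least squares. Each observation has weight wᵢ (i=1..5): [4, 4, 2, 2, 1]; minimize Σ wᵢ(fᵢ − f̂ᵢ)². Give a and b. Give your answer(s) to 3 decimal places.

a = 0.364, b = 3.467

Compute the Gram sums: Σwᵢ·d·d = 433, Σwᵢ·d = 63, Σwᵢ·1 = 13.
Right-hand side: Σwᵢ·d·f = 376, Σwᵢ·f = 68.
So MᵀWM·[a, b]ᵀ = MᵀWf: [[433, 63]; [63, 13]]·[a, b]ᵀ = [376, 68]ᵀ.
Determinant 433·13 − 63² = 1660.
a = (376·13 − 63·68)/1660 = 151/415; b = (433·68 − 63·376)/1660 = 1439/415.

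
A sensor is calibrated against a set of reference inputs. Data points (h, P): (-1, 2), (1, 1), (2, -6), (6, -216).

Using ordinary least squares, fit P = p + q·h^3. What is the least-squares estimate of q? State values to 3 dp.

From the data, Σ1 = 4, Σh^3 = 224, Σh^3·h^3 = 46722.
And ΣP = -219, Σh^3·P = -46705.
Eliminating q: 46722·(row 1) − 224·(row 2) gives 136712·p = 46722·(-219) − 224·(-46705) = 229802, so p = 114901/68356.
Then q = ((-46705) − 224·(114901/68356))/46722 = -34441/34178.

q = -1.008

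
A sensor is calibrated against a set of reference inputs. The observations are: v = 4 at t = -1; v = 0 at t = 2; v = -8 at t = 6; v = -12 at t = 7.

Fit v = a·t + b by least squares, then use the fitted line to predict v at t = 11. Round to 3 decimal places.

v̂ = -18.634

XᵀX·[a, b]ᵀ = Xᵀv reads: 90·a + 14·b = -136;  14·a + 4·b = -16.
Δ = 90·4 − 14² = 164.
a = ((-136)·4 − 14·(-16))/164 = -80/41; b = (90·(-16) − 14·(-136))/164 = 116/41.
At t = 11: v̂ = (-80/41)·(11) + (116/41)·(1) = -764/41.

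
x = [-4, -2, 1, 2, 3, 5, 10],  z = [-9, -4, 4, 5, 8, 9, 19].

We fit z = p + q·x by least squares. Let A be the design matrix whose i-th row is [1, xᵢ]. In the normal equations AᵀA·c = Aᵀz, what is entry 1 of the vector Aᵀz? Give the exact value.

Entry 1 ↔ basis 1, so (Aᵀz)_{1} = Σᵢ zᵢ = (1)·(-9) + (1)·(-4) + (1)·(4) + (1)·(5) + (1)·(8) + (1)·(9) + (1)·(19) = 32.

32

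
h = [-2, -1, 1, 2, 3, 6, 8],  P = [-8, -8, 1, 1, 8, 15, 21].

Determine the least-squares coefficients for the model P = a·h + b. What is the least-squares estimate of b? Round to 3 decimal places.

b = -3.094

With design matrix M, MᵀM = [[119, 17]; [17, 7]] and MᵀP = [309, 30]ᵀ.
det = 119·7 − 17² = 544.
a = (309·7 − 17·30)/544 = 1653/544; b = (119·30 − 17·309)/544 = -99/32.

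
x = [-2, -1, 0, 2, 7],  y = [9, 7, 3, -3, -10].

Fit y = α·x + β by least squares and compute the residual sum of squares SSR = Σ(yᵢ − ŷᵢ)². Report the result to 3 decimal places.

The normal equations are: 58·α + 6·β = -101;  6·α + 5·β = 6.
(Σx·x = 58, Σx = 6, Σ1 = 5, Σx·y = -101, Σy = 6.)
Eliminating β: 5·(row 1) − 6·(row 2) gives 254·α = 5·(-101) − 6·6 = -541, so α = -541/254.
Then β = (6 − 6·(-541/254))/5 = 477/127.
Residuals: 125/127, 283/254, -96/127, -317/127, 293/254; SSR = 2627/254.

SSR = 10.343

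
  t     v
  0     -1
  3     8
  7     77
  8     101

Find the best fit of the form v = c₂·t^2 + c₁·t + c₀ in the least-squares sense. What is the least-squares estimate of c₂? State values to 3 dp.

c₂ = 1.922

From the data, Σt^2·t^2 = 6578, Σt^2·t = 882, Σt^2 = 122, Σt·t = 122, Σt = 18, Σ1 = 4.
And Σt^2·v = 10309, Σt·v = 1371, Σv = 185.
Solving the 3×3 system (Gaussian elimination) gives c₂ = 6003/3124, c₁ = -7725/3124, c₀ = -961/781.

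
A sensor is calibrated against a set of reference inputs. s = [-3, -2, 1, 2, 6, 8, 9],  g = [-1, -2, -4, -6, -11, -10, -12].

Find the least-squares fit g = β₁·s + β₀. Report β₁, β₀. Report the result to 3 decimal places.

AᵀA·[β₁, β₀]ᵀ = Aᵀg reads: 199·β₁ + 21·β₀ = -263;  21·β₁ + 7·β₀ = -46.
(Σs·s = 199, Σs = 21, Σ1 = 7, Σs·g = -263, Σg = -46.)
Eliminating β₀: 7·(row 1) − 21·(row 2) gives 952·β₁ = 7·(-263) − 21·(-46) = -875, so β₁ = -125/136.
Then β₀ = ((-46) − 21·(-125/136))/7 = -3631/952.

β₁ = -0.919, β₀ = -3.814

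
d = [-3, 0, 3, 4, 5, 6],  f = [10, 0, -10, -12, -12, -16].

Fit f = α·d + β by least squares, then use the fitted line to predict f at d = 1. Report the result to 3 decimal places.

f̂ = -2.388

The normal equations are: 95·α + 15·β = -264;  15·α + 6·β = -40.
(Σd·d = 95, Σd = 15, Σ1 = 6, Σd·f = -264, Σf = -40.)
Eliminating β: 6·(row 1) − 15·(row 2) gives 345·α = 6·(-264) − 15·(-40) = -984, so α = -328/115.
Then β = ((-40) − 15·(-328/115))/6 = 32/69.
At d = 1: f̂ = (-328/115)·(1) + (32/69)·(1) = -824/345.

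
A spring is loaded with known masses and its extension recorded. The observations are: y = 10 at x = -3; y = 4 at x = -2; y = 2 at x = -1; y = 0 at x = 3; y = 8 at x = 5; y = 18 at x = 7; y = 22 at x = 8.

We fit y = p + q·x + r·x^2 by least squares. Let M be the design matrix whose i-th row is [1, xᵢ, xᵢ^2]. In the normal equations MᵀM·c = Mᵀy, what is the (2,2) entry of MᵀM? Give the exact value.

161

Row 2 ↔ basis x, column 2 ↔ basis x, so (MᵀM)_{2,2} = Σᵢ (x)·(x) = (-3)·(-3) + (-2)·(-2) + (-1)·(-1) + (3)·(3) + (5)·(5) + (7)·(7) + (8)·(8) = 161.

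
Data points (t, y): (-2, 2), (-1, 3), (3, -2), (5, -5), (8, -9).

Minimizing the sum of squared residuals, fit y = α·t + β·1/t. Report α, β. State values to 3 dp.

Setting ∂/∂α … = 0 gives: 103·α + 5·β = -110;  5·α + (20401/14400)·β = -163/24.
det = 103·(20401/14400) − 5² = 1741303/14400.
α = ((-110)·(20401/14400) − 5·(-163/24))/(1741303/14400) = -1755110/1741303; β = (103·(-163/24) − 5·(-110))/(1741303/14400) = -2153400/1741303.

α = -1.008, β = -1.237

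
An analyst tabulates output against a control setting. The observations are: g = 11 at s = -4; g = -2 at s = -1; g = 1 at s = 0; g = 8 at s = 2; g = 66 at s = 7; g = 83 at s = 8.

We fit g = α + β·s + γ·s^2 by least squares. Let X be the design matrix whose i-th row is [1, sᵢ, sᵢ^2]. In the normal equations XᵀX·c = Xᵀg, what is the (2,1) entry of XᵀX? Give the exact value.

12

Row 2 ↔ basis s, column 1 ↔ basis 1, so (XᵀX)_{2,1} = Σᵢ s = (-4)·(1) + (-1)·(1) + (0)·(1) + (2)·(1) + (7)·(1) + (8)·(1) = 12.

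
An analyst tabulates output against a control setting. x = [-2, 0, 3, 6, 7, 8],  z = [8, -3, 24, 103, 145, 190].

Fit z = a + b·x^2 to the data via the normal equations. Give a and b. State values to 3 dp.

Setting ∂/∂a … = 0 gives: 6·a + 162·b = 467;  162·a + 7890·b = 23221.
(Σ1 = 6, Σx^2 = 162, Σx^2·x^2 = 7890, Σz = 467, Σx^2·z = 23221.)
Δ = 6·7890 − 162² = 21096.
a = (467·7890 − 162·23221)/21096 = -6431/1758; b = (6·23221 − 162·467)/21096 = 2653/879.

a = -3.658, b = 3.018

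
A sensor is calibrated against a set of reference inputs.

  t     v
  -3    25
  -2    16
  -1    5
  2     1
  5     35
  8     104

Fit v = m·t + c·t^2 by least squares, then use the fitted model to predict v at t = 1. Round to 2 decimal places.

v̂ = -0.95

Forming XᵀX = [[107, 609]; [609, 4835]] and Xᵀv = [897, 7829]ᵀ gives XᵀX·[m, c]ᵀ = Xᵀv.
Eliminating c: 4835·(row 1) − 609·(row 2) gives 146464·m = 4835·897 − 609·7829 = -430866, so m = -215433/73232.
Then c = (7829 − 609·(-215433/73232))/4835 = 145715/73232.
At t = 1: v̂ = (-215433/73232)·(1) + (145715/73232)·(1) = -34859/36616.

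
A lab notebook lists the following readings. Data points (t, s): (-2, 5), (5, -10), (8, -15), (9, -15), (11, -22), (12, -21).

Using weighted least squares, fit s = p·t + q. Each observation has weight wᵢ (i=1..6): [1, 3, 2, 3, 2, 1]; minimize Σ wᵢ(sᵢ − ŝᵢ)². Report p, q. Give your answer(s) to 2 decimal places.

The normal system XᵀWX·[p, q]ᵀ = XᵀWs is [[836, 90]; [90, 12]]·[p, q]ᵀ = [-1541, -165]ᵀ.
Δ = 836·12 − 90² = 1932.
p = ((-1541)·12 − 90·(-165))/1932 = -607/322; q = (836·(-165) − 90·(-1541))/1932 = 125/322.

p = -1.89, q = 0.39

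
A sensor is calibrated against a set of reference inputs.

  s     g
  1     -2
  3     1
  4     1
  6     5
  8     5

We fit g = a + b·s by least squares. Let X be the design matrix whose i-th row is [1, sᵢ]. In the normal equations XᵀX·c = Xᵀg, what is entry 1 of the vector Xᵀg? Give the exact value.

Entry 1 ↔ basis 1, so (Xᵀg)_{1} = Σᵢ gᵢ = (1)·(-2) + (1)·(1) + (1)·(1) + (1)·(5) + (1)·(5) = 10.

10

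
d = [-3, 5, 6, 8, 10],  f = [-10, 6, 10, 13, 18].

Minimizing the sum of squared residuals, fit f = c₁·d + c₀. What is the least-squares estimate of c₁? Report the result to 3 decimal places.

Normal-equation sums: Σd·d = 234, Σd = 26, Σ1 = 5.
Moment sums: Σd·f = 404, Σf = 37.
So XᵀX·[c₁, c₀]ᵀ = Xᵀf: [[234, 26]; [26, 5]]·[c₁, c₀]ᵀ = [404, 37]ᵀ.
Eliminating c₀: 5·(row 1) − 26·(row 2) gives 494·c₁ = 5·404 − 26·37 = 1058, so c₁ = 529/247.
Then c₀ = (37 − 26·(529/247))/5 = -71/19.

c₁ = 2.142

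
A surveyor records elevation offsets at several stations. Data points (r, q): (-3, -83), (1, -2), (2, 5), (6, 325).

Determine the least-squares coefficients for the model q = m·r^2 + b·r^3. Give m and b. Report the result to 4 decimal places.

MᵀM·[m, b]ᵀ = Mᵀq reads: 1394·m + 7566·b = 10971;  7566·m + 47450·b = 72479.
(Σr^2·r^2 = 1394, Σr^2·r^3 = 7566, Σr^3·r^3 = 47450, Σr^2·q = 10971, Σr^3·q = 72479.)
Eliminating b: 47450·(row 1) − 7566·(row 2) gives 8900944·m = 47450·10971 − 7566·72479 = -27802164, so m = -534657/171172.
Then b = (72479 − 7566·(-534657/171172))/47450 = 4507285/2225236.

m = -3.1235, b = 2.0255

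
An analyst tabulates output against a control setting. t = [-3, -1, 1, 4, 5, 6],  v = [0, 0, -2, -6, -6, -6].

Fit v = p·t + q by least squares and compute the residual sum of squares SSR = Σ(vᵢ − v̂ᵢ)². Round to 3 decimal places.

SSR = 3.083

The normal system AᵀA·[p, q]ᵀ = Aᵀv is [[88, 12]; [12, 6]]·[p, q]ᵀ = [-92, -20]ᵀ.
Eliminating q: 6·(row 1) − 12·(row 2) gives 384·p = 6·(-92) − 12·(-20) = -312, so p = -13/16.
Then q = ((-20) − 12·(-13/16))/6 = -41/24.
Residuals: -35/48, 43/48, 25/48, -25/24, -11/48, 7/12; SSR = 37/12.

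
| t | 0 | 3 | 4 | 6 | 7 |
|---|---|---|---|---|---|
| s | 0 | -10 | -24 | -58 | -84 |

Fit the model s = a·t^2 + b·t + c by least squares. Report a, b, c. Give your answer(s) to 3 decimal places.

The normal system XᵀX·[a, b, c]ᵀ = Xᵀs is [[4034, 650, 110]; [650, 110, 20]; [110, 20, 5]]·[a, b, c]ᵀ = [-6678, -1062, -176]ᵀ.
Inverting the 3×3 Gram matrix, [a, b, c]ᵀ = [-25/12, 53/20, 1/30]ᵀ.

a = -2.083, b = 2.650, c = 0.033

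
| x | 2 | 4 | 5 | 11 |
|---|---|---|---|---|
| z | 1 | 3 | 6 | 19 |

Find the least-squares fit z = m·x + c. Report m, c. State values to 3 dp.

The normal equations are: 166·m + 22·c = 253;  22·m + 4·c = 29.
(Σx·x = 166, Σx = 22, Σ1 = 4, Σx·z = 253, Σz = 29.)
Δ = 166·4 − 22² = 180.
m = (253·4 − 22·29)/180 = 187/90; c = (166·29 − 22·253)/180 = -188/45.

m = 2.078, c = -4.178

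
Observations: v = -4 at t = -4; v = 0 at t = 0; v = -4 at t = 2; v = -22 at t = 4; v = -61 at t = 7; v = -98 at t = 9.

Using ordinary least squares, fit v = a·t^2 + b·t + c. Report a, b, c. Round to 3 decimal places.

With design matrix A, AᵀA = [[9490, 1080, 166]; [1080, 166, 18]; [166, 18, 6]] and Aᵀv = [-11359, -1389, -189]ᵀ.
Inverting the 3×3 Gram matrix, [a, b, c]ᵀ = [-156117/157333, -343461/157333, 787261/314666]ᵀ.

a = -0.992, b = -2.183, c = 2.502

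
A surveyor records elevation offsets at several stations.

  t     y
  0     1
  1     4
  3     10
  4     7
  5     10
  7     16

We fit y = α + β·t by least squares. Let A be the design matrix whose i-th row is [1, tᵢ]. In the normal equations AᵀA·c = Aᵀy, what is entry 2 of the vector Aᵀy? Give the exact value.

224

Entry 2 ↔ basis t, so (Aᵀy)_{2} = Σᵢ (t)·yᵢ = (0)·(1) + (1)·(4) + (3)·(10) + (4)·(7) + (5)·(10) + (7)·(16) = 224.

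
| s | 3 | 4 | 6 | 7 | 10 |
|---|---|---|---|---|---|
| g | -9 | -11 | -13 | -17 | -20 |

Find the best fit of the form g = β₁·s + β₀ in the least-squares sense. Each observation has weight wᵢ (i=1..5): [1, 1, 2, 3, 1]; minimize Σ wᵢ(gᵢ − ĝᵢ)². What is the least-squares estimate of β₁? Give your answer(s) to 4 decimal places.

β₁ = -1.6746

With design matrix X, XᵀWX = [[344, 50]; [50, 8]] and XᵀWg = [-784, -117]ᵀ.
Δ = 344·8 − 50² = 252.
β₁ = ((-784)·8 − 50·(-117))/252 = -211/126; β₀ = (344·(-117) − 50·(-784))/252 = -262/63.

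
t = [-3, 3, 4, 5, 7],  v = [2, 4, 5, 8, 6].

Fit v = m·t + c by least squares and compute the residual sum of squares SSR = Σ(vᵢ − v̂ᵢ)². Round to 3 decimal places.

SSR = 6.197

From the data, Σt·t = 108, Σt = 16, Σ1 = 5.
And Σt·v = 108, Σv = 25.
So XᵀX·[m, c]ᵀ = Xᵀv: [[108, 16]; [16, 5]]·[m, c]ᵀ = [108, 25]ᵀ.
det = 108·5 − 16² = 284.
m = (108·5 − 16·25)/284 = 35/71; c = (108·25 − 16·108)/284 = 243/71.
Residuals: 4/71, -64/71, -28/71, 150/71, -62/71; SSR = 440/71.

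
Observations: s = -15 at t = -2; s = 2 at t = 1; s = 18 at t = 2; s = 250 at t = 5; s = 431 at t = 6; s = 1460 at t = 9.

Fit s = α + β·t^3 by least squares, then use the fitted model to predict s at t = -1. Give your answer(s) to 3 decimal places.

Entries of AᵀA: Σ1 = 6, Σt^3 = 1071, Σt^3·t^3 = 593851.
Right-hand side: Σs = 2146, Σt^3·s = 1188952.
det = 6·593851 − 1071² = 2416065.
α = (2146·593851 − 1071·1188952)/2416065 = 1036654/2416065; β = (6·1188952 − 1071·2146)/2416065 = 1611782/805355.
At t = -1: ŝ = (1036654/2416065)·(1) + (1611782/805355)·(-1) = -3798692/2416065.

ŝ = -1.572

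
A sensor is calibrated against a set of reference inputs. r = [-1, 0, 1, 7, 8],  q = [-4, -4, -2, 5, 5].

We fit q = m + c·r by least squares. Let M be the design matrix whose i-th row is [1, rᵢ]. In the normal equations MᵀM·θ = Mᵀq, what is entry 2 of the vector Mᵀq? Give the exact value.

77

Entry 2 ↔ basis r, so (Mᵀq)_{2} = Σᵢ (r)·qᵢ = (-1)·(-4) + (0)·(-4) + (1)·(-2) + (7)·(5) + (8)·(5) = 77.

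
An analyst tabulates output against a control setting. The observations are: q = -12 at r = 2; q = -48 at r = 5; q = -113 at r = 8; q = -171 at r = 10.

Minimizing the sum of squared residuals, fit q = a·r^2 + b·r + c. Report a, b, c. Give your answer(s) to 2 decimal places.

Entries of XᵀX: Σr^2·r^2 = 14737, Σr^2·r = 1645, Σr^2 = 193, Σr·r = 193, Σr = 25, Σ1 = 4.
For Xᵀq: Σr^2·q = -25580, Σr·q = -2878, Σq = -344.
Inverting the 3×3 Gram matrix, [a, b, c]ᵀ = [-791/508, -1859/1524, -1237/381]ᵀ.

a = -1.56, b = -1.22, c = -3.25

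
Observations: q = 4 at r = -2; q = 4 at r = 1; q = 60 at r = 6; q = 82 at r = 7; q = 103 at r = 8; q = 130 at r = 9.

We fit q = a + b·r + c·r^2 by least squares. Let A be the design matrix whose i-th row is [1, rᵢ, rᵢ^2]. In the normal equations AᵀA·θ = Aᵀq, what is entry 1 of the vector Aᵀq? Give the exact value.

Entry 1 ↔ basis 1, so (Aᵀq)_{1} = Σᵢ qᵢ = (1)·(4) + (1)·(4) + (1)·(60) + (1)·(82) + (1)·(103) + (1)·(130) = 383.

383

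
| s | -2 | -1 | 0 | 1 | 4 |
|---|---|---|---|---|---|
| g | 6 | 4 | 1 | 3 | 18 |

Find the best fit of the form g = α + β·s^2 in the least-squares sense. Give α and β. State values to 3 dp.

Sums needed: Σ1 = 5, Σs^2 = 22, Σs^2·s^2 = 274.
Moment sums: Σg = 32, Σs^2·g = 319.
Normal equations: [[5, 22]; [22, 274]]·[α, β]ᵀ = [32, 319]ᵀ.
Determinant 5·274 − 22² = 886.
α = (32·274 − 22·319)/886 = 875/443; β = (5·319 − 22·32)/886 = 891/886.

α = 1.975, β = 1.006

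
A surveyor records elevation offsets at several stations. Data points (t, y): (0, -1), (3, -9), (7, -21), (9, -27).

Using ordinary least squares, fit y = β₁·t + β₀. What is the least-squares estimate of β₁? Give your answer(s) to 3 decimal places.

β₁ = -2.903

Entries of AᵀA: Σt·t = 139, Σt = 19, Σ1 = 4.
For Aᵀy: Σt·y = -417, Σy = -58.
AᵀA·[β₁, β₀]ᵀ = Aᵀy becomes [[139, 19]; [19, 4]]·[β₁, β₀]ᵀ = [-417, -58]ᵀ.
det = 139·4 − 19² = 195.
β₁ = ((-417)·4 − 19·(-58))/195 = -566/195; β₀ = (139·(-58) − 19·(-417))/195 = -139/195.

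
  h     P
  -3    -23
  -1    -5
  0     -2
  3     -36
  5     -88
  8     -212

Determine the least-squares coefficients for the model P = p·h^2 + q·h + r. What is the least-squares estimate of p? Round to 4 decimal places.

p = -3.0071

Sums needed: Σh^2·h^2 = 4884, Σh^2·h = 636, Σh^2 = 108, Σh·h = 108, Σh = 12, Σ1 = 6.
Right-hand side: Σh^2·P = -16304, Σh·P = -2170, ΣP = -366.
So XᵀX·[p, q, r]ᵀ = XᵀP: [[4884, 636, 108]; [636, 108, 12]; [108, 12, 6]]·[p, q, r]ᵀ = [-16304, -2170, -366]ᵀ.
Inverting the 3×3 Gram matrix, [p, q, r]ᵀ = [-421/140, -25/12, -284/105]ᵀ.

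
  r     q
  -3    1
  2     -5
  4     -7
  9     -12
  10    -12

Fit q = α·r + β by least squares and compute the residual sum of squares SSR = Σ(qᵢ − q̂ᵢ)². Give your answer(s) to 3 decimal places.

Setting ∂/∂α … = 0 gives: 210·α + 22·β = -269;  22·α + 5·β = -35.
(Σr·r = 210, Σr = 22, Σ1 = 5, Σr·q = -269, Σq = -35.)
det = 210·5 − 22² = 566.
α = ((-269)·5 − 22·(-35))/566 = -575/566; β = (210·(-35) − 22·(-269))/566 = -716/283.
Residuals: 273/566, -124/283, -115/283, -185/566, 195/283; SSR = 663/566.

SSR = 1.171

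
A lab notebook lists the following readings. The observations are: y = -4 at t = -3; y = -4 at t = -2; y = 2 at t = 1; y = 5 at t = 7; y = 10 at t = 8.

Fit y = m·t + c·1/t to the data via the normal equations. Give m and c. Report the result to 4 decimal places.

m = 1.0163, c = 1.5862

Forming MᵀM = [[127, 5]; [5, 39433/28224]] and Mᵀy = [137, 613/84]ᵀ gives MᵀM·[m, c]ᵀ = Mᵀy.
Δ = 127·(39433/28224) − 5² = 4302391/28224.
m = (137·(39433/28224) − 5·(613/84))/(4302391/28224) = 4372481/4302391; c = (127·(613/84) − 5·137)/(4302391/28224) = 6824496/4302391.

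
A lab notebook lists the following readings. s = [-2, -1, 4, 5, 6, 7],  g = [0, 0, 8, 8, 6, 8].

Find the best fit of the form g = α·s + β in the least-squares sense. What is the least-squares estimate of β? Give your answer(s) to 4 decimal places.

β = 1.9153

Forming MᵀM = [[131, 19]; [19, 6]] and Mᵀg = [164, 30]ᵀ gives MᵀM·[α, β]ᵀ = Mᵀg.
Δ = 131·6 − 19² = 425.
α = (164·6 − 19·30)/425 = 414/425; β = (131·30 − 19·164)/425 = 814/425.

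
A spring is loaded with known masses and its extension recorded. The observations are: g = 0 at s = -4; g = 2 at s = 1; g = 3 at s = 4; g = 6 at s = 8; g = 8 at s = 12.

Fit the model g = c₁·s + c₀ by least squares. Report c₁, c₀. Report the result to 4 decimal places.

c₁ = 0.5118, c₀ = 1.6505

The normal system AᵀA·[c₁, c₀]ᵀ = Aᵀg is [[241, 21]; [21, 5]]·[c₁, c₀]ᵀ = [158, 19]ᵀ.
Eliminating c₀: 5·(row 1) − 21·(row 2) gives 764·c₁ = 5·158 − 21·19 = 391, so c₁ = 391/764.
Then c₀ = (19 − 21·(391/764))/5 = 1261/764.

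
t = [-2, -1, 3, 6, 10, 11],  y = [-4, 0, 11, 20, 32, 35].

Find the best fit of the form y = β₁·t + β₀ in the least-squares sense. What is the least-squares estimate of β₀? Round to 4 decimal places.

β₀ = 2.3322

With design matrix X, XᵀX = [[271, 27]; [27, 6]] and Xᵀy = [866, 94]ᵀ.
det = 271·6 − 27² = 897.
β₁ = (866·6 − 27·94)/897 = 886/299; β₀ = (271·94 − 27·866)/897 = 2092/897.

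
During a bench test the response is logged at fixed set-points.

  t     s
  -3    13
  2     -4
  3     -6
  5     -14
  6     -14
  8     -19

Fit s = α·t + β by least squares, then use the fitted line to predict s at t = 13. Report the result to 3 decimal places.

From the data, Σt·t = 147, Σt = 21, Σ1 = 6.
And Σt·s = -371, Σs = -44.
So AᵀA·[α, β]ᵀ = Aᵀs: [[147, 21]; [21, 6]]·[α, β]ᵀ = [-371, -44]ᵀ.
det = 147·6 − 21² = 441.
α = ((-371)·6 − 21·(-44))/441 = -62/21; β = (147·(-44) − 21·(-371))/441 = 3.
At t = 13: ŝ = (-62/21)·(13) + (3)·(1) = -743/21.

ŝ = -35.381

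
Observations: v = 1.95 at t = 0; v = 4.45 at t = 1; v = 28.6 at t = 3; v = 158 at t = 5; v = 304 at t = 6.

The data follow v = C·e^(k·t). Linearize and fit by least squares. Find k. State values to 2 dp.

k = 0.86

Linearized form: ln v = k·t + ln C. From the 5 transformed points,
AᵀA = [[71.0000, 15.0000]; [15.0000, 5]], rhs = [71.1683, 16.2938]ᵀ  (here Σt = 15.0000, Σ(t)² = 71.0000, Σln v = 16.2938, Σt·ln v = 71.1683).
Solving (det = 130.0000): k = 0.85719, ln C = 0.68718.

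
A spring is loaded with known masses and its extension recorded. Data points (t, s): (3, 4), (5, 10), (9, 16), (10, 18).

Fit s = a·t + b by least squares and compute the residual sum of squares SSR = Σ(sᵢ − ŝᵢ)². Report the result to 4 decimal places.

SSR = 2.6260

From the data, Σt·t = 215, Σt = 27, Σ1 = 4.
And Σt·s = 386, Σs = 48.
MᵀM·[a, b]ᵀ = Mᵀs becomes [[215, 27]; [27, 4]]·[a, b]ᵀ = [386, 48]ᵀ.
Eliminating b: 4·(row 1) − 27·(row 2) gives 131·a = 4·386 − 27·48 = 248, so a = 248/131.
Then b = (48 − 27·(248/131))/4 = -102/131.
Residuals: -118/131, 172/131, -34/131, -20/131; SSR = 344/131.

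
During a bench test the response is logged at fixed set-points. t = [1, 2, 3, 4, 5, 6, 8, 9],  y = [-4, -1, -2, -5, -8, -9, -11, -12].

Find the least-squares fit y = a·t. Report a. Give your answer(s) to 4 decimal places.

a = -1.3644

With design matrix A, AᵀA = [[236]] and Aᵀy = [-322]ᵀ.
a = (-322)/236 = -1.36441.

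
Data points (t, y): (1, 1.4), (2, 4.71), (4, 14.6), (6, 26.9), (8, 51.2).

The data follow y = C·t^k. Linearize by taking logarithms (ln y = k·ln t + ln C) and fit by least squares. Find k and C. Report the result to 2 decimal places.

With ln yᵢ as the transformed response and ln tᵢ as the regressor:
Σln t = 5.9506, Σ(ln t)² = 9.9367, Σln y = 11.7950, Σln t·ln y = 18.8737.
Equations: 9.9367·k + 5.9506·ln C = 18.8737;  5.9506·k + 5·ln C = 11.7950.
Δ = 9.9367·5 − (5.9506)² = 14.2736; k = (18.8737·5 − 5.9506·11.7950)/14.2736 = 1.69406, ln C = (9.9367·11.7950 − 5.9506·18.8737)/14.2736 = 0.34286, so C = exp(0.34286) = 1.40897.

k = 1.69, C = 1.41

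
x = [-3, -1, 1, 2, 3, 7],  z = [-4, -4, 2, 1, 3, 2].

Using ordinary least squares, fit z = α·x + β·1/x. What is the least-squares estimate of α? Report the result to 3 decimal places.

α = 0.359

Normal-equation sums: Σx·x = 73, Σx·1/x = 6, Σ1/x·1/x = 4397/1764.
Right-hand side: Σx·z = 43, Σ1/x·z = 383/42.
Δ = 73·(4397/1764) − 6² = 257477/1764.
α = (43·(4397/1764) − 6·(383/42))/(257477/1764) = 92555/257477; β = (73·(383/42) − 6·43)/(257477/1764) = 719166/257477.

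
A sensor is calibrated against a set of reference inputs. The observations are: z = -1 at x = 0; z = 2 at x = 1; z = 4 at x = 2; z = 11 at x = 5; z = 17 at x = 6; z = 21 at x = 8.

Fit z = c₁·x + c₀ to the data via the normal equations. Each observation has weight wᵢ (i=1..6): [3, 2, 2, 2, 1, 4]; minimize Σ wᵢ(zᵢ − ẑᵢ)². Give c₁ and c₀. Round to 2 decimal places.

c₁ = 2.75, c₀ = -1.17

Compute the Gram sums: Σwᵢ·x·x = 352, Σwᵢ·x = 54, Σwᵢ·1 = 14.
For AᵀWz: Σwᵢ·x·z = 904, Σwᵢ·z = 132.
So AᵀWA·[c₁, c₀]ᵀ = AᵀWz: [[352, 54]; [54, 14]]·[c₁, c₀]ᵀ = [904, 132]ᵀ.
det = 352·14 − 54² = 2012.
c₁ = (904·14 − 54·132)/2012 = 1382/503; c₀ = (352·132 − 54·904)/2012 = -588/503.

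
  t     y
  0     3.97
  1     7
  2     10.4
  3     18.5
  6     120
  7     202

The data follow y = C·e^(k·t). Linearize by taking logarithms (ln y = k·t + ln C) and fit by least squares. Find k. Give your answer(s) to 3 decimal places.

k = 0.569

Linearized form: ln y = k·t + ln C. From the 6 transformed points,
Σt = 19.0000, Σ(t)² = 99.0000, Σln y = 18.6800, Σt·ln y = 81.2657.
Equations: 99.0000·k + 19.0000·ln C = 81.2657;  19.0000·k + 6·ln C = 18.6800.
Slope k = (n·Σt·ln y − Σt·Σln y)/(n·Σ(t)² − (Σt)²) = (6·81.2657 − 19.0000·18.6800)/233.0000 = 0.56942; ln C = (Σln y − k·Σt)/n = 1.31019.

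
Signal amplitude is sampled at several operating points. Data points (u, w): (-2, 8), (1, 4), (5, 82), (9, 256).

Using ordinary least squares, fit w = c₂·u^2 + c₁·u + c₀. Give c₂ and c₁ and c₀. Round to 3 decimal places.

Normal-equation sums: Σu^2·u^2 = 7203, Σu^2·u = 847, Σu^2 = 111, Σu·u = 111, Σu = 13, Σ1 = 4.
For Aᵀw: Σu^2·w = 22822, Σu·w = 2702, Σw = 350.
Normal equations: [[7203, 847, 111]; [847, 111, 13]; [111, 13, 4]]·[c₂, c₁, c₀]ᵀ = [22822, 2702, 350]ᵀ.
Solving the 3×3 system (Gaussian elimination) gives c₂ = 7027/2350, c₁ = 18887/11750, c₀ = -4127/5875.

c₂ = 2.990, c₁ = 1.607, c₀ = -0.702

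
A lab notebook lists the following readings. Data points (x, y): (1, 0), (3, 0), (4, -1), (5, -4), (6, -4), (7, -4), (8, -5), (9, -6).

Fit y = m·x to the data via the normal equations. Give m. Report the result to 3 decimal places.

m = -0.605

Sums needed: Σx·x = 281.
And Σx·y = -170.
Normal equations: [[281]]·[m]ᵀ = [-170]ᵀ.
Hence m = -170 / 281 ≈ -0.604982.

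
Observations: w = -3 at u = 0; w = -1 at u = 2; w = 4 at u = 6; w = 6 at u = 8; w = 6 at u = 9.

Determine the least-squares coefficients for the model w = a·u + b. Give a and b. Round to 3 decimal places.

a = 1.067, b = -2.933

XᵀX·[a, b]ᵀ = Xᵀw reads: 185·a + 25·b = 124;  25·a + 5·b = 12.
(Σu·u = 185, Σu = 25, Σ1 = 5, Σu·w = 124, Σw = 12.)
Δ = 185·5 − 25² = 300.
a = (124·5 − 25·12)/300 = 16/15; b = (185·12 − 25·124)/300 = -44/15.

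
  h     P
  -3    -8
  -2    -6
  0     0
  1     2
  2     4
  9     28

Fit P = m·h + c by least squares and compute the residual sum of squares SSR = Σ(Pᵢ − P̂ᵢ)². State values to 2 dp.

Normal-equation sums: Σh·h = 99, Σh = 7, Σ1 = 6.
And Σh·P = 298, ΣP = 20.
det = 99·6 − 7² = 545.
m = (298·6 − 7·20)/545 = 1648/545; c = (99·20 − 7·298)/545 = -106/545.
Residuals: 138/109, 132/545, 106/545, -452/545, -202/109, 534/545; SSR = 3696/545.

SSR = 6.78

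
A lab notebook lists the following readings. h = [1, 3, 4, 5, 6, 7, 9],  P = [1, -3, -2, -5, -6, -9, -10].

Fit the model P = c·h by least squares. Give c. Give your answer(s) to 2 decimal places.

c = -1.06

From the data, Σh·h = 217.
Right-hand side: Σh·P = -230.
Hence c = -230 / 217 ≈ -1.05991.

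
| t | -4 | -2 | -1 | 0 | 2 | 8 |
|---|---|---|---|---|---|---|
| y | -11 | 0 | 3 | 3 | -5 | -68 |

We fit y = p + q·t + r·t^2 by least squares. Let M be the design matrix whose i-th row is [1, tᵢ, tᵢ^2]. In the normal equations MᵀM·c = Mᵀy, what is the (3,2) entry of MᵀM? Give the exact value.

Row 3 ↔ basis t^2, column 2 ↔ basis t, so (MᵀM)_{3,2} = Σᵢ (t^2)·(t) = (16)·(-4) + (4)·(-2) + (1)·(-1) + (0)·(0) + (4)·(2) + (64)·(8) = 447.

447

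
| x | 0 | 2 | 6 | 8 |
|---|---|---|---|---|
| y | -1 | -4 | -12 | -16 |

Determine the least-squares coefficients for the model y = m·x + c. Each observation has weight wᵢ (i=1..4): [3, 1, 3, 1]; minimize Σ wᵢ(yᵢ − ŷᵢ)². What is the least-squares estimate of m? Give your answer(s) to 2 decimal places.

m = -1.87

Setting ∂/∂m … = 0 gives: 176·m + 28·c = -352;  28·m + 8·c = -59.
(Σwᵢ·x·x = 176, Σwᵢ·x = 28, Σwᵢ·1 = 8, Σwᵢ·x·y = -352, Σwᵢ·y = -59.)
Determinant 176·8 − 28² = 624.
m = ((-352)·8 − 28·(-59))/624 = -97/52; c = (176·(-59) − 28·(-352))/624 = -11/13.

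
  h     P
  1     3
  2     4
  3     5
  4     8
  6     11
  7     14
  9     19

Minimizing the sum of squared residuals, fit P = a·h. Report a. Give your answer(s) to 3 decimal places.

a = 2.005

Compute the Gram sums: Σh·h = 196.
And Σh·P = 393.
Normal equations: [[196]]·[a]ᵀ = [393]ᵀ.
a = 393/196 = 2.0051.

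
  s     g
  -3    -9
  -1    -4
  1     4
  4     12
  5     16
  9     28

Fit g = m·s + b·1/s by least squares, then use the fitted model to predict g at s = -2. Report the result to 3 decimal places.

ĝ = -6.574

Forming MᵀM = [[133, 6]; [6, 72121/32400]] and Mᵀg = [415, 914/45]ᵀ gives MᵀM·[m, b]ᵀ = Mᵀg.
det = 133·(72121/32400) − 6² = 8425693/32400.
m = (415·(72121/32400) − 6·(914/45))/(8425693/32400) = 25981735/8425693; b = (133·(914/45) − 6·415)/(8425693/32400) = 6848640/8425693.
At s = -2: ĝ = (25981735/8425693)·(-2) + (6848640/8425693)·(-1/2) = -55387790/8425693.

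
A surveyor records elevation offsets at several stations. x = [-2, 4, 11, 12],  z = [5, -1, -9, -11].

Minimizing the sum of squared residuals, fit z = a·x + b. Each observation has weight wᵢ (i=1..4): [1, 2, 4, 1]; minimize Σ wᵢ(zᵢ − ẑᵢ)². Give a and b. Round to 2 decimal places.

a = -1.12, b = 3.16

With design matrix M, MᵀWM = [[664, 62]; [62, 8]] and MᵀWz = [-546, -44]ᵀ.
Eliminating b: 8·(row 1) − 62·(row 2) gives 1468·a = 8·(-546) − 62·(-44) = -1640, so a = -410/367.
Then b = ((-44) − 62·(-410/367))/8 = 1159/367.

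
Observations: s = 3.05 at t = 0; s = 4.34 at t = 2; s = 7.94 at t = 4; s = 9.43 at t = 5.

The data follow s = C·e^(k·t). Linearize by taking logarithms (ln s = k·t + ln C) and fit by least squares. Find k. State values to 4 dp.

k = 0.2353

Let Y = ln s. Fitting Y = k·t + ln C by least squares:
Σt = 11.0000, Σ(t)² = 45.0000, Σln s = 6.8988, Σt·ln s = 22.4429.
Equations: 45.0000·k + 11.0000·ln C = 22.4429;  11.0000·k + 4·ln C = 6.8988.
Slope k = (n·Σt·ln s − Σt·Σln s)/(n·Σ(t)² − (Σt)²) = (4·22.4429 − 11.0000·6.8988)/59.0000 = 0.23533; ln C = (Σln s − k·Σt)/n = 1.07755.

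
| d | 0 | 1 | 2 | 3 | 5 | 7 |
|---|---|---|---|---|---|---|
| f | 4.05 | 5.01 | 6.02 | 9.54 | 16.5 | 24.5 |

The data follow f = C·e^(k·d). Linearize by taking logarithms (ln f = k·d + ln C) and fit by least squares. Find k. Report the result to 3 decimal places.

Taking logs, ln f = k·d + ln C, so regress ln f on d.
Sums: Σd = 18.0000, Σ(d)² = 88.0000, Σln f = 13.0628, Σd·ln f = 48.3756.
Normal system: [[88.0000, 18.0000]; [18.0000, 6]]·[k, ln C]ᵀ = [48.3756, 13.0628]ᵀ.
Solving (det = 204.0000): k = 0.27021, ln C = 1.36648.

k = 0.270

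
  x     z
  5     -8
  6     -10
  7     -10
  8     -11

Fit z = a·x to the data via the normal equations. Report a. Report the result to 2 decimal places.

a = -1.48

The normal equations are: 174·a = -258.
a = (-258)/174 = -1.48276.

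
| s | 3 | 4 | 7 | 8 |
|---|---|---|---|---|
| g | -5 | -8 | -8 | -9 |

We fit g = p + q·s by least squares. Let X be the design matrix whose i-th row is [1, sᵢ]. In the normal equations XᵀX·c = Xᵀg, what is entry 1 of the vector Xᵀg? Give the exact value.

-30

Entry 1 ↔ basis 1, so (Xᵀg)_{1} = Σᵢ gᵢ = (1)·(-5) + (1)·(-8) + (1)·(-8) + (1)·(-9) = -30.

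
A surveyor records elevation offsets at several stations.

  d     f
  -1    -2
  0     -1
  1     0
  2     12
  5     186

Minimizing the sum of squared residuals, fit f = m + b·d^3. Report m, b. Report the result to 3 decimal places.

m = -0.749, b = 1.494

Compute the Gram sums: Σ1 = 5, Σd^3 = 133, Σd^3·d^3 = 15691.
For Mᵀf: Σf = 195, Σd^3·f = 23348.
So MᵀM·[m, b]ᵀ = Mᵀf: [[5, 133]; [133, 15691]]·[m, b]ᵀ = [195, 23348]ᵀ.
det = 5·15691 − 133² = 60766.
m = (195·15691 − 133·23348)/60766 = -45539/60766; b = (5·23348 − 133·195)/60766 = 90805/60766.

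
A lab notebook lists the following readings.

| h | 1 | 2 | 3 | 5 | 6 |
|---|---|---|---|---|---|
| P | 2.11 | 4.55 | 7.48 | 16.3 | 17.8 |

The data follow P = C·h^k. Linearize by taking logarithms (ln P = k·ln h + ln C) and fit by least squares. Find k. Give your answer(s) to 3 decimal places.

k = 1.233

Taking logs, ln P = k·ln h + ln C, so regress ln P on ln h.
AᵀA = [[7.4881, 5.1930]; [5.1930, 5]], rhs = [12.9119, 9.9444]ᵀ  (here Σln h = 5.1930, Σ(ln h)² = 7.4881, Σln P = 9.9444, Σln h·ln P = 12.9119).
Δ = 7.4881·5 − (5.1930)² = 10.4737; k = (12.9119·5 − 5.1930·9.9444)/10.4737 = 1.23344, ln C = (7.4881·9.9444 − 5.1930·12.9119)/10.4737 = 0.70784.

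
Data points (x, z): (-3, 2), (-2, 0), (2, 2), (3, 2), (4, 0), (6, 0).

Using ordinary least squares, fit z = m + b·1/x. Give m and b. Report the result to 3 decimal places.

m = 0.948, b = 0.744

From the data, Σ1 = 6, Σ1/x = 5/12, Σ1/x·1/x = 13/16.
Moment sums: Σz = 6, Σ1/x·z = 1.
det = 6·(13/16) − (5/12)² = 677/144.
m = (6·(13/16) − (5/12)·1)/(677/144) = 642/677; b = (6·1 − (5/12)·6)/(677/144) = 504/677.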